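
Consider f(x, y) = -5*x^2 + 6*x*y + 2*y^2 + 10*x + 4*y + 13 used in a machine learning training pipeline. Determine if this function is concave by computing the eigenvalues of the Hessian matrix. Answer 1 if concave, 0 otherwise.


The Hessian of f(x,y) = -5*x^2 + 6*x*y + 2*y^2 + 10*x + 4*y + 13 is:
H = [[-10, 6], [6, 4]]
Trace = -10 + 4 = -6
Determinant = -10*4 - (6)^2 = -76
Discriminant = (-6)^2 - 4*-76 = 340.0
Eigenvalues: lambda_1 = -12.2195, lambda_2 = 6.2195
The function is not concave.

0


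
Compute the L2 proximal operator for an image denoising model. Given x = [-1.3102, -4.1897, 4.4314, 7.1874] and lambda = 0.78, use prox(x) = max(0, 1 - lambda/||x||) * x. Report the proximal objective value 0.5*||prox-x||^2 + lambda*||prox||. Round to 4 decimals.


Step 1: Compute ||x||.
||x|| = 9.5166
Step 2: Compute scaling factor.
scale = max(0, 1 - 0.78/9.5166) = 0.918
Step 3: prox(x) = [-1.2028, -3.8463, 4.0682, 6.5983]
||prox(x)|| = 8.7366
Step 4: Proximal objective.
0.5*||prox-x||^2 = 0.3042
lambda*||prox|| = 6.8145
Total = 7.1188


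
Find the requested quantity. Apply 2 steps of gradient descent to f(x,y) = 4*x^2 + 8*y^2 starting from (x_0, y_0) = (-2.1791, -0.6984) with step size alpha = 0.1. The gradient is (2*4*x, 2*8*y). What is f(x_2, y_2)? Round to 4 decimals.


Gradient descent on f(x,y) = 4*x^2 + 8*y^2.
Starting point: (-2.1791, -0.6984), alpha = 0.1
Step 1: grad_x = 2*4*-2.1791 = -17.4328, grad_y = 2*8*-0.6984 = -11.1744
  x_1 = -2.1791 - 0.1*-17.4328 = -0.4358
  y_1 = -0.6984 - 0.1*-11.1744 = 0.419
Step 2: grad_x = 2*4*-0.4358 = -3.4866, grad_y = 2*8*0.419 = 6.7046
  x_2 = -0.4358 - 0.1*-3.4866 = -0.0872
  y_2 = 0.419 - 0.1*6.7046 = -0.2514
f(-0.0872, -0.2514) = 4*(-0.0872)^2 + 8*(-0.2514)^2 = 0.5361


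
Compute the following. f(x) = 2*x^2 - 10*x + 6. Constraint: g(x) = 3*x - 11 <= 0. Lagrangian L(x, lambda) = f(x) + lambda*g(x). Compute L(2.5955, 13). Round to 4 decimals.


Step 1: Evaluate f(x).
f(2.5955) = 2*2.5955^2 - 10*2.5955 + 6 = -6.4818
Step 2: Evaluate g(x).
g(2.5955) = 3*2.5955 - 11 = -3.2135
Step 3: Compute Lagrangian.
L = -6.4818 + 13*-3.2135 = -48.2573


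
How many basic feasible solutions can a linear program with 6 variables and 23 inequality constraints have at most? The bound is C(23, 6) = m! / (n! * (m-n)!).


Each vertex corresponds to some choice of n active constraints out of m, so the number of vertices is at most C(m, n) = m! / (n!(m-n)!).
m = 23, n = 6
Numerator: 23 * 22 * 21 * 20 * 19 * 18
Denominator: 6! = 720
C(23, 6) = 100947


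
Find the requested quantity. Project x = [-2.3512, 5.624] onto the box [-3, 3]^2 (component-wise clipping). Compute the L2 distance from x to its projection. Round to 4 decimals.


Project each component onto [-3, 3].
clip(-2.3512) = -2.3512, clip(5.624) = 3.0
Projection = [-2.3512, 3.0]
Squared diffs: [0.0, 6.8854]
Distance = sqrt(6.8854) = 2.624


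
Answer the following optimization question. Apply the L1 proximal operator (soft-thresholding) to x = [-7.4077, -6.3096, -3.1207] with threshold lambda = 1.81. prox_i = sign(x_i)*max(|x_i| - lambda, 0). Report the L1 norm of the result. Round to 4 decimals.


Soft-thresholding with lambda = 1.81:
prox(-7.4077) = sign(-7.4077)*max(|-7.4077| - 1.81, 0) = -5.5977
prox(-6.3096) = sign(-6.3096)*max(|-6.3096| - 1.81, 0) = -4.4996
prox(-3.1207) = sign(-3.1207)*max(|-3.1207| - 1.81, 0) = -1.3107
prox(x) = [-5.5977, -4.4996, -1.3107]
||prox(x)||_1 = 5.5977 + 4.4996 + 1.3107 = 11.408


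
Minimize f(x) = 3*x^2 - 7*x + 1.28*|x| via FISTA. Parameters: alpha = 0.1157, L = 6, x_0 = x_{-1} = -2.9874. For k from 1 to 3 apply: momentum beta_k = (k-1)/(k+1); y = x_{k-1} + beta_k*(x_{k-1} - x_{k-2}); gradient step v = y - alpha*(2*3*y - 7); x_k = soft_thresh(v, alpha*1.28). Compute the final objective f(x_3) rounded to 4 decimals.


FISTA on f(x) = 3*x^2 - 7*x + 1.28*|x|
L = 6, alpha = 0.1157
Iteration 1: beta = 0.0, y = -2.9874 + 0.0*(-2.9874 + 2.9874) = -2.9874
  grad(y) = -24.9244, v = y - alpha*grad = -0.1036
  prox(v) = soft_thresh(-0.1036, 0.1481) = 0.0
Iteration 2: beta = 0.3333, y = 0.0 + 0.3333*(0.0 + 2.9874) = 0.9958
  grad(y) = -1.0252, v = y - alpha*grad = 1.1144
  prox(v) = soft_thresh(1.1144, 0.1481) = 0.9663
Iteration 3: beta = 0.5, y = 0.9663 + 0.5*(0.9663 - 0.0) = 1.4495
  grad(y) = 1.6969, v = y - alpha*grad = 1.2532
  prox(v) = soft_thresh(1.2532, 0.1481) = 1.1051
f(x_3) = 3*1.1051^2 - 7*1.1051 + 1.28*|1.1051| = -2.6575


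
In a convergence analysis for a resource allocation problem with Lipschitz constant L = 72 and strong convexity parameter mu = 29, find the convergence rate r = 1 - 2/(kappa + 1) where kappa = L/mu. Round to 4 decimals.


Step 1: Compute the condition number.
kappa = L/mu = 72/29 = 2.4828
Step 2: Compute the convergence rate.
r = 1 - 2/(kappa + 1) = 1 - 2*mu/(L + mu) = (L - mu)/(L + mu) = 43/101 = 0.4257


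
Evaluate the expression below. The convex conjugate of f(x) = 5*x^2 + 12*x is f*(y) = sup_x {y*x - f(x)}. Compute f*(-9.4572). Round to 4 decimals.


f*(y) = sup_x {y*x - a*x^2 - b*x} = sup_x {(y-b)*x - a*x^2}
FOC: (y - b) - 2a*x = 0 => x* = (y - b)/(2a)
x* = (-9.4572 - 12)/(2*5) = -2.1457
f*(-9.4572) = (y-b)^2/(4a) = (-9.4572 - 12)^2/(4*5)
= 460.4114/20 = 23.0206


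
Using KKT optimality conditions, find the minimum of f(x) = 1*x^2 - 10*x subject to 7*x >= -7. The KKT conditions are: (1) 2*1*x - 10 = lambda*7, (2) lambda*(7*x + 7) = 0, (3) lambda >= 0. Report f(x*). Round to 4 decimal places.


Step 1: Try lambda = 0 (constraint inactive).
Stationarity: 2*1*x - 10 = 0
x* = 10/(2*1) = 5.0
Check constraint: 7*5.0 = 35.0 >= -7 -- satisfied.
Step 2: Compute optimal value.
f(x*) = 1*5.0^2 - 10*5.0 = -25.0


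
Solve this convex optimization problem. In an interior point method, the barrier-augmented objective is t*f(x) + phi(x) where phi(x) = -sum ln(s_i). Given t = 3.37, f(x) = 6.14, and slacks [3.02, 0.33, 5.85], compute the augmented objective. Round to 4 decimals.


Step 1: Compute log-barrier.
ln values: [1.1053, -1.1087, 1.7664]
phi = -(1.1053 - 1.1087 + 1.7664) = -1.763
Step 2: Compute augmented objective.
t*f(x) = 3.37*6.14 = 20.6918
Total = 20.6918 - 1.763 = 18.9288


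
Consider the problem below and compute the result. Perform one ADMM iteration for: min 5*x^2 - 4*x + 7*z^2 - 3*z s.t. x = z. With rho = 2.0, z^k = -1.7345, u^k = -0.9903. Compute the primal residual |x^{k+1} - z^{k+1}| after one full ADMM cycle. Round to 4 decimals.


ADMM iteration with rho = 2.0, z^k = -1.7345, u^k = -0.9903
Step 1: x-update.
Minimize 5*x^2 - 4*x + (2.0/2)*(x + 1.7345 - 0.9903)^2
FOC: (2*5 + 2.0)*x = 4 + 2.0*(-1.7345 + 0.9903)
x^{k+1} = 0.2093
Step 2: z-update.
Minimize 7*z^2 - 3*z + (2.0/2)*(0.2093 - z - 0.9903)^2
FOC: (2*7 + 2.0)*z = 3 + 2.0*(0.2093 - 0.9903)
z^{k+1} = 0.0899
Step 3: u-update.
u^{k+1} = -0.9903 + 0.2093 - 0.0899 = -0.8709
Step 4: Primal residual = |0.2093 - 0.0899| = 0.1194


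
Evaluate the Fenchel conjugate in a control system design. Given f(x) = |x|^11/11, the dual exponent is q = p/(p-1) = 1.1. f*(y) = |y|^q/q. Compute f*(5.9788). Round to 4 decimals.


The conjugate exponent q satisfies 1/p + 1/q = 1.
p = 11, so q = 11/(11 - 1) = 1.1
|y|^q = 5.9788^1.1 = 7.1495
f*(5.9788) = 7.1495 / 1.1 = 6.4995


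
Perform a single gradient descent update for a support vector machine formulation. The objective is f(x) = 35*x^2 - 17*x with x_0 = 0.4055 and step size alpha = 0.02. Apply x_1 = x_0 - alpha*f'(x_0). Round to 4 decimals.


We compute the gradient at x_0 and apply the update.
f'(x) = 70*x - 17
f'(0.4055) = 70*0.4055 - 17 = 11.385
x_1 = 0.4055 - 0.02*11.385 = 0.1778


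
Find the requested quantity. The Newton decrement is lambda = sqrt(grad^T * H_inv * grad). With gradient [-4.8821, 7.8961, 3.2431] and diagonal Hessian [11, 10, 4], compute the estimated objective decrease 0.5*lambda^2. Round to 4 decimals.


Step 1: H is diagonal, so H^(-1) * g = [-0.4438, 0.7896, 0.8108].
Step 2: g^T H^(-1) g = sum_i g_i^2 / H_ii
  = (-4.8821)^2/11 + (7.8961)^2/10 + (3.2431)^2/4
  = 2.1668 + 6.2348 + 2.6294 = 11.0311
Step 3: Objective decrease = 0.5 * g^T H^(-1) g = 5.5155


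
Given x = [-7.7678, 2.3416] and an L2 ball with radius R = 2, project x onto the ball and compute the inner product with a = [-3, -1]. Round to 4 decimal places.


Step 1: Compute ||x|| (intermediates to 6 decimals).
||x|| = sqrt((-7.7678)^2 + 2.3416^2) = 8.113064
Step 2: Project.
Since ||x|| > R, scale = R/||x|| = 2/8.113064 = 0.246516, proj(x) = scale * x
proj(x) = [-1.914887, 0.577242]
Step 3: Dot product.
a^T * proj(x) = -3*(-1.914887) - 1*0.577242 = 5.1674


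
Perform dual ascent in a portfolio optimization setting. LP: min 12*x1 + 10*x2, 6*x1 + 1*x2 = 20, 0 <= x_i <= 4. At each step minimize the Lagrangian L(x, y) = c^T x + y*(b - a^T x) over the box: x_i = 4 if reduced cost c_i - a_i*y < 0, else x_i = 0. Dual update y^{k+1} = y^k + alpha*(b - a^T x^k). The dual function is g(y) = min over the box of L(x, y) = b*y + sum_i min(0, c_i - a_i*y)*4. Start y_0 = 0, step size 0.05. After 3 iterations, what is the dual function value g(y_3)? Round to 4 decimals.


Dual ascent for LP: min 12*x1 + 10*x2, 6*x1 + 1*x2 = 20, 0 <= x_i <= 4
Step 1: y^k = 0.0, reduced costs: (12.0, 10.0)
  x^k = (0.0, 0.0), subgradient = b - a^T x = 20.0
  y^{k+1} = 0.0 + 0.05*20.0 = 1.0
Step 2: y^k = 1.0, reduced costs: (6.0, 9.0)
  x^k = (0.0, 0.0), subgradient = b - a^T x = 20.0
  y^{k+1} = 1.0 + 0.05*20.0 = 2.0
Step 3: y^k = 2.0, reduced costs: (0.0, 8.0)
  x^k = (0.0, 0.0), subgradient = b - a^T x = 20.0
  y^{k+1} = 2.0 + 0.05*20.0 = 3.0
Dual objective at y_3 = 3.0: reduced costs (-6.0, 7.0), box minimizer x = (4.0, 0.0)
g(y_3) = b*y + (c1 - a1*y)*x1 + (c2 - a2*y)*x2 = 20*3.0 + (-6.0)*4.0 + 7.0*0.0 = 60.0 - 24.0 + 0.0 = 36.0


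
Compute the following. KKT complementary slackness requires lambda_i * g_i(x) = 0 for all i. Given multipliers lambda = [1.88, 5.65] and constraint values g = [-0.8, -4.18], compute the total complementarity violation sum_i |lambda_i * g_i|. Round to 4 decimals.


KKT complementary slackness check:
lambda_1 * g_1 = 1.88 * -0.8 = -1.504
lambda_2 * g_2 = 5.65 * -4.18 = -23.617
Total violation = 1.504 + 23.617 = 25.121


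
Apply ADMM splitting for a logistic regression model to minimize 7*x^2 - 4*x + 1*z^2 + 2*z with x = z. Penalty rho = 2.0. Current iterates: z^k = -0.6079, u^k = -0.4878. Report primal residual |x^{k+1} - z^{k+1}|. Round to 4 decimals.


ADMM iteration with rho = 2.0, z^k = -0.6079, u^k = -0.4878
Step 1: x-update.
Minimize 7*x^2 - 4*x + (2.0/2)*(x + 0.6079 - 0.4878)^2
FOC: (2*7 + 2.0)*x = 4 + 2.0*(-0.6079 + 0.4878)
x^{k+1} = 0.235
Step 2: z-update.
Minimize 1*z^2 + 2*z + (2.0/2)*(0.235 - z - 0.4878)^2
FOC: (2*1 + 2.0)*z = -2 + 2.0*(0.235 - 0.4878)
z^{k+1} = -0.6264
Step 3: u-update.
u^{k+1} = -0.4878 + 0.235 + 0.6264 = 0.3736
Step 4: Primal residual = |0.235 + 0.6264| = 0.8614


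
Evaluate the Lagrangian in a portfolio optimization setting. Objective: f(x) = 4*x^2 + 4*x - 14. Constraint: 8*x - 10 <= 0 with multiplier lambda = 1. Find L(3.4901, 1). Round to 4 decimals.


Step 1: Evaluate f(x).
f(3.4901) = 4*3.4901^2 + 4*3.4901 - 14 = 48.6836
Step 2: Evaluate g(x).
g(3.4901) = 8*3.4901 - 10 = 17.9208
Step 3: Compute Lagrangian.
L = 48.6836 + 1*17.9208 = 66.6044


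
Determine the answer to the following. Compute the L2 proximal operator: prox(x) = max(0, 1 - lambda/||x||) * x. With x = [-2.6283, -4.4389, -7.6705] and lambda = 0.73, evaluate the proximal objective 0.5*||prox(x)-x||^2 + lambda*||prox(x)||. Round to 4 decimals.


Step 1: Compute ||x||.
||x|| = 9.2438
Step 2: Compute scaling factor.
scale = max(0, 1 - 0.73/9.2438) = 0.921
Step 3: prox(x) = [-2.4207, -4.0884, -7.0647]
||prox(x)|| = 8.5138
Step 4: Proximal objective.
0.5*||prox-x||^2 = 0.2665
lambda*||prox|| = 6.2151
Total = 6.4815


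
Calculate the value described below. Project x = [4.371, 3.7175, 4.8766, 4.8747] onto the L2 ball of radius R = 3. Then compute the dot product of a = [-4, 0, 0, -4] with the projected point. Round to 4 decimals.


Step 1: Compute ||x|| (intermediates to 6 decimals).
||x|| = sqrt(4.371^2 + 3.7175^2 + 4.8766^2 + 4.8747^2) = 8.970472
Step 2: Project.
Since ||x|| > R, scale = R/||x|| = 3/8.970472 = 0.334431, proj(x) = scale * x
proj(x) = [1.461798, 1.243247, 1.630886, 1.630251]
Step 3: Dot product.
a^T * proj(x) = -4*1.461798 + 0*1.243247 + 0*1.630886 - 4*1.630251 = -12.3682


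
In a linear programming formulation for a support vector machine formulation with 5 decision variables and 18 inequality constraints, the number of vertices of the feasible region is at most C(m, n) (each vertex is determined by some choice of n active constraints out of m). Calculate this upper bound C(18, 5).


Each vertex corresponds to some choice of n active constraints out of m, so the number of vertices is at most C(m, n) = m! / (n!(m-n)!).
m = 18, n = 5
Numerator: 18 * 17 * 16 * 15 * 14
Denominator: 5! = 120
C(18, 5) = 8568


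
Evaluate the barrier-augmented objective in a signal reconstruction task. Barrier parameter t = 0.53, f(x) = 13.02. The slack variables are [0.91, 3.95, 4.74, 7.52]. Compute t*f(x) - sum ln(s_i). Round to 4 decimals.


Step 1: Compute log-barrier.
ln values: [-0.0943, 1.3737, 1.556, 2.0176]
phi = -(-0.0943 + 1.3737 + 1.556 + 2.0176) = -4.853
Step 2: Compute augmented objective.
t*f(x) = 0.53*13.02 = 6.9006
Total = 6.9006 - 4.853 = 2.0476


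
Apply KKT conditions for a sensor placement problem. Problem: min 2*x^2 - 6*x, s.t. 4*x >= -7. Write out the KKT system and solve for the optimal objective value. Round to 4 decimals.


Step 1: Try lambda = 0 (constraint inactive).
Stationarity: 2*2*x - 6 = 0
x* = 6/(2*2) = 1.5
Check constraint: 4*1.5 = 6.0 >= -7 -- satisfied.
Step 2: Compute optimal value.
f(x*) = 2*1.5^2 - 6*1.5 = -4.5


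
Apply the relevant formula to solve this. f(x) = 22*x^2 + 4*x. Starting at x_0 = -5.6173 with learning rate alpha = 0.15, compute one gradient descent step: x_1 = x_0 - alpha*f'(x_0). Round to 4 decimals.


We compute the gradient at x_0 and apply the update.
f'(x) = 44*x + 4
f'(-5.6173) = 44*-5.6173 + 4 = -243.1612
x_1 = -5.6173 - 0.15*-243.1612 = 30.8569


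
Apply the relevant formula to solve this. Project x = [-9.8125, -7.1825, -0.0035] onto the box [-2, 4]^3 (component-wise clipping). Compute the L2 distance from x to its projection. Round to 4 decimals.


Project each component onto [-2, 4].
clip(-9.8125) = -2.0, clip(-7.1825) = -2.0, clip(-0.0035) = -0.0035
Projection = [-2.0, -2.0, -0.0035]
Squared diffs: [61.0352, 26.8583, 0.0]
Distance = sqrt(87.8935) = 9.3752


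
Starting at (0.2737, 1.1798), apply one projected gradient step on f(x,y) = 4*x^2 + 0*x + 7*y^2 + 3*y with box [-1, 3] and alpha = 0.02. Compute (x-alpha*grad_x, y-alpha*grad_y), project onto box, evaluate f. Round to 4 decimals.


Step 1: Compute gradient at (0.2737, 1.1798).
grad_x = 2*4*0.2737 + 0 = 2.1896
grad_y = 2*7*1.1798 + 3 = 19.5172
Step 2: Gradient step.
x_raw = 0.2737 - 0.02*2.1896 = 0.2299
y_raw = 1.1798 - 0.02*19.5172 = 0.7895
Step 3: Project onto [-1, 3].
x_proj = clip(0.2299) = 0.2299
y_proj = clip(0.7895) = 0.7895
Step 4: Evaluate f.
f(0.2299, 0.7895) = 6.9425


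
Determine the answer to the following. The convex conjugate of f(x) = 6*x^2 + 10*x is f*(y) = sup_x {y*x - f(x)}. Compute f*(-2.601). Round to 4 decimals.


f*(y) = sup_x {y*x - a*x^2 - b*x} = sup_x {(y-b)*x - a*x^2}
FOC: (y - b) - 2a*x = 0 => x* = (y - b)/(2a)
x* = (-2.601 - 10)/(2*6) = -1.0501
f*(-2.601) = (y-b)^2/(4a) = (-2.601 - 10)^2/(4*6)
= 158.7852/24 = 6.6161


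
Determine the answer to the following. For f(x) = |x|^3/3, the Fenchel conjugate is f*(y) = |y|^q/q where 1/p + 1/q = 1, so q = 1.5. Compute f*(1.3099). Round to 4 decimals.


The conjugate exponent q satisfies 1/p + 1/q = 1.
p = 3, so q = 3/(3 - 1) = 1.5
|y|^q = 1.3099^1.5 = 1.4992
f*(1.3099) = 1.4992 / 1.5 = 0.9995


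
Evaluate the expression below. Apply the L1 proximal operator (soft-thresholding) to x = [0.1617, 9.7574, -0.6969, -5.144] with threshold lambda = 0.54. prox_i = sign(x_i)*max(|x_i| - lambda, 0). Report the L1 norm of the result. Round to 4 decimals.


Soft-thresholding with lambda = 0.54:
prox(0.1617) = sign(0.1617)*max(|0.1617| - 0.54, 0) = 0.0
prox(9.7574) = sign(9.7574)*max(|9.7574| - 0.54, 0) = 9.2174
prox(-0.6969) = sign(-0.6969)*max(|-0.6969| - 0.54, 0) = -0.1569
prox(-5.144) = sign(-5.144)*max(|-5.144| - 0.54, 0) = -4.604
prox(x) = [0.0, 9.2174, -0.1569, -4.604]
||prox(x)||_1 = 0.0 + 9.2174 + 0.1569 + 4.604 = 13.9783


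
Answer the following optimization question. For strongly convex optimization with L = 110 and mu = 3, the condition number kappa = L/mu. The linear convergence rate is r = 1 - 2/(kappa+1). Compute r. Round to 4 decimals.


Step 1: Compute the condition number.
kappa = L/mu = 110/3 = 36.6667
Step 2: Compute the convergence rate.
r = 1 - 2/(kappa + 1) = 1 - 2*mu/(L + mu) = (L - mu)/(L + mu) = 107/113 = 0.9469


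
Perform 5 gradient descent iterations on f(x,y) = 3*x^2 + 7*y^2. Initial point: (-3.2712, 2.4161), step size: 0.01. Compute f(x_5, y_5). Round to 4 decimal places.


Gradient descent on f(x,y) = 3*x^2 + 7*y^2.
Starting point: (-3.2712, 2.4161), alpha = 0.01
Step 1: grad_x = 2*3*-3.2712 = -19.6272, grad_y = 2*7*2.4161 = 33.8254
  x_1 = -3.2712 - 0.01*-19.6272 = -3.0749
  y_1 = 2.4161 - 0.01*33.8254 = 2.0778
Step 2: grad_x = 2*3*-3.0749 = -18.4496, grad_y = 2*7*2.0778 = 29.0898
  x_2 = -3.0749 - 0.01*-18.4496 = -2.8904
  y_2 = 2.0778 - 0.01*29.0898 = 1.7869
Step 3: grad_x = 2*3*-2.8904 = -17.3426, grad_y = 2*7*1.7869 = 25.0173
  x_3 = -2.8904 - 0.01*-17.3426 = -2.717
  y_3 = 1.7869 - 0.01*25.0173 = 1.5368
Step 4: grad_x = 2*3*-2.717 = -16.302, grad_y = 2*7*1.5368 = 21.5148
  x_4 = -2.717 - 0.01*-16.302 = -2.554
  y_4 = 1.5368 - 0.01*21.5148 = 1.3216
Step 5: grad_x = 2*3*-2.554 = -15.3239, grad_y = 2*7*1.3216 = 18.5028
  x_5 = -2.554 - 0.01*-15.3239 = -2.4007
  y_5 = 1.3216 - 0.01*18.5028 = 1.1366
f(-2.4007, 1.1366) = 3*(-2.4007)^2 + 7*1.1366^2 = 26.3338


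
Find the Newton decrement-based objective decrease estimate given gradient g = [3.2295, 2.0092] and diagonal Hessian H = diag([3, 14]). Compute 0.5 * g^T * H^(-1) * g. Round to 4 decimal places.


Step 1: H is diagonal, so H^(-1) * g = [1.0765, 0.1435].
Step 2: g^T H^(-1) g = sum_i g_i^2 / H_ii
  = (3.2295)^2/3 + (2.0092)^2/14
  = 3.4766 + 0.2883 = 3.7649
Step 3: Objective decrease = 0.5 * g^T H^(-1) g = 1.8825


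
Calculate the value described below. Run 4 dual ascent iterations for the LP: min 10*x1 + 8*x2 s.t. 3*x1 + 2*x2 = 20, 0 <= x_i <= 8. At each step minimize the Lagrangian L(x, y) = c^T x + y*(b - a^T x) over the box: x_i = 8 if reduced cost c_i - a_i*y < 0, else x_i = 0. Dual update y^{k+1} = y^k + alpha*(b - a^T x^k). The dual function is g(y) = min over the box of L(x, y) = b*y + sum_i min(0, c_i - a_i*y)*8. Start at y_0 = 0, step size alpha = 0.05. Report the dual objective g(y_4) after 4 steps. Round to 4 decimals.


Dual ascent for LP: min 10*x1 + 8*x2, 3*x1 + 2*x2 = 20, 0 <= x_i <= 8
Step 1: y^k = 0.0, reduced costs: (10.0, 8.0)
  x^k = (0.0, 0.0), subgradient = b - a^T x = 20.0
  y^{k+1} = 0.0 + 0.05*20.0 = 1.0
Step 2: y^k = 1.0, reduced costs: (7.0, 6.0)
  x^k = (0.0, 0.0), subgradient = b - a^T x = 20.0
  y^{k+1} = 1.0 + 0.05*20.0 = 2.0
Step 3: y^k = 2.0, reduced costs: (4.0, 4.0)
  x^k = (0.0, 0.0), subgradient = b - a^T x = 20.0
  y^{k+1} = 2.0 + 0.05*20.0 = 3.0
Step 4: y^k = 3.0, reduced costs: (1.0, 2.0)
  x^k = (0.0, 0.0), subgradient = b - a^T x = 20.0
  y^{k+1} = 3.0 + 0.05*20.0 = 4.0
Dual objective at y_4 = 4.0: reduced costs (-2.0, 0.0), box minimizer x = (8.0, 0.0)
g(y_4) = b*y + (c1 - a1*y)*x1 + (c2 - a2*y)*x2 = 20*4.0 + (-2.0)*8.0 + 0.0*0.0 = 80.0 - 16.0 + 0.0 = 64.0


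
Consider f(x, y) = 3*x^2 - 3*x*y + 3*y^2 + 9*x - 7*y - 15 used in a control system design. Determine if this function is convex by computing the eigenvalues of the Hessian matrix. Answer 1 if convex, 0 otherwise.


The Hessian of f(x,y) = 3*x^2 - 3*x*y + 3*y^2 + 9*x - 7*y - 15 is:
H = [[6, -3], [-3, 6]]
Trace = 6 + 6 = 12
Determinant = 6*6 - (-3)^2 = 27
Discriminant = (12)^2 - 4*27 = 36.0
Eigenvalues: lambda_1 = 3.0, lambda_2 = 9.0
The function is convex.

1


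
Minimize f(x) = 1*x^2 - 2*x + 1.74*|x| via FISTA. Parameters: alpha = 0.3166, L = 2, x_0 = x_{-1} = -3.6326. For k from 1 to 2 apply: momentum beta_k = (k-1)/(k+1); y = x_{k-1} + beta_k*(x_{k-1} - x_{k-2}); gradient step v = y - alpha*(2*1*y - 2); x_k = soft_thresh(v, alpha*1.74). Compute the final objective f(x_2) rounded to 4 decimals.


FISTA on f(x) = 1*x^2 - 2*x + 1.74*|x|
L = 2, alpha = 0.3166
Iteration 1: beta = 0.0, y = -3.6326 + 0.0*(-3.6326 + 3.6326) = -3.6326
  grad(y) = -9.2652, v = y - alpha*grad = -0.6992
  prox(v) = soft_thresh(-0.6992, 0.5509) = -0.1484
Iteration 2: beta = 0.3333, y = -0.1484 + 0.3333*(-0.1484 + 3.6326) = 1.0131
  grad(y) = 0.0261, v = y - alpha*grad = 1.0048
  prox(v) = soft_thresh(1.0048, 0.5509) = 0.4539
f(x_2) = 1*0.4539^2 - 2*0.4539 + 1.74*|0.4539| = 0.088


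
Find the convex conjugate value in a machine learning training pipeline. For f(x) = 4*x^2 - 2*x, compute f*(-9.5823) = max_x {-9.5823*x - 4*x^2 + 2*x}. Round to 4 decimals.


f*(y) = sup_x {y*x - a*x^2 - b*x} = sup_x {(y-b)*x - a*x^2}
FOC: (y - b) - 2a*x = 0 => x* = (y - b)/(2a)
x* = (-9.5823 + 2)/(2*4) = -0.9478
f*(-9.5823) = (y-b)^2/(4a) = (-9.5823 + 2)^2/(4*4)
= 57.4913/16 = 3.5932


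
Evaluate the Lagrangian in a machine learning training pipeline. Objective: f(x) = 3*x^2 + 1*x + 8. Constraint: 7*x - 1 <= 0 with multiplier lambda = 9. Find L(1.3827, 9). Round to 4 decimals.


Step 1: Evaluate f(x).
f(1.3827) = 3*1.3827^2 + 1*1.3827 + 8 = 15.1183
Step 2: Evaluate g(x).
g(1.3827) = 7*1.3827 - 1 = 8.6789
Step 3: Compute Lagrangian.
L = 15.1183 + 9*8.6789 = 93.2284


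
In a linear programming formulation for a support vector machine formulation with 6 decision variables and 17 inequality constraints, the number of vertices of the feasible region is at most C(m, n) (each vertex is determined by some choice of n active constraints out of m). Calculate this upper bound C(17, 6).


Each vertex corresponds to some choice of n active constraints out of m, so the number of vertices is at most C(m, n) = m! / (n!(m-n)!).
m = 17, n = 6
Numerator: 17 * 16 * 15 * 14 * 13 * 12
Denominator: 6! = 720
C(17, 6) = 12376


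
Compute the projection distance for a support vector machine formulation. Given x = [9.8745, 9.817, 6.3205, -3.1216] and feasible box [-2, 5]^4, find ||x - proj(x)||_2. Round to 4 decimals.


Project each component onto [-2, 5].
clip(9.8745) = 5.0, clip(9.817) = 5.0, clip(6.3205) = 5.0, clip(-3.1216) = -2.0
Projection = [5.0, 5.0, 5.0, -2.0]
Squared diffs: [23.7608, 23.2035, 1.7437, 1.258]
Distance = sqrt(49.966) = 7.0687


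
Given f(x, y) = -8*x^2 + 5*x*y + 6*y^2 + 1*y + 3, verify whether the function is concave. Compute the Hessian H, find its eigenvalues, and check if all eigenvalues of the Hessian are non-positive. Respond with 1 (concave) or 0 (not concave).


The Hessian of f(x,y) = -8*x^2 + 5*x*y + 6*y^2 + 1*y + 3 is:
H = [[-16, 5], [5, 12]]
Trace = -16 + 12 = -4
Determinant = -16*12 - (5)^2 = -217
Discriminant = (-4)^2 - 4*-217 = 884.0
Eigenvalues: lambda_1 = -16.8661, lambda_2 = 12.8661
The function is not concave.

0


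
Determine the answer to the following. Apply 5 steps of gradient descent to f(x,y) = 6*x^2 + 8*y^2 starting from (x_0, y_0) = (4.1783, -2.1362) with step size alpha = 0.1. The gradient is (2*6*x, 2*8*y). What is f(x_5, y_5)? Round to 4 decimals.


Gradient descent on f(x,y) = 6*x^2 + 8*y^2.
Starting point: (4.1783, -2.1362), alpha = 0.1
Step 1: grad_x = 2*6*4.1783 = 50.1396, grad_y = 2*8*-2.1362 = -34.1792
  x_1 = 4.1783 - 0.1*50.1396 = -0.8357
  y_1 = -2.1362 - 0.1*-34.1792 = 1.2817
Step 2: grad_x = 2*6*-0.8357 = -10.0279, grad_y = 2*8*1.2817 = 20.5075
  x_2 = -0.8357 - 0.1*-10.0279 = 0.1671
  y_2 = 1.2817 - 0.1*20.5075 = -0.769
Step 3: grad_x = 2*6*0.1671 = 2.0056, grad_y = 2*8*-0.769 = -12.3045
  x_3 = 0.1671 - 0.1*2.0056 = -0.0334
  y_3 = -0.769 - 0.1*-12.3045 = 0.4614
Step 4: grad_x = 2*6*-0.0334 = -0.4011, grad_y = 2*8*0.4614 = 7.3827
  x_4 = -0.0334 - 0.1*-0.4011 = 0.0067
  y_4 = 0.4614 - 0.1*7.3827 = -0.2769
Step 5: grad_x = 2*6*0.0067 = 0.0802, grad_y = 2*8*-0.2769 = -4.4296
  x_5 = 0.0067 - 0.1*0.0802 = -0.0013
  y_5 = -0.2769 - 0.1*-4.4296 = 0.1661
f(-0.0013, 0.1661) = 6*(-0.0013)^2 + 8*0.1661^2 = 0.2208


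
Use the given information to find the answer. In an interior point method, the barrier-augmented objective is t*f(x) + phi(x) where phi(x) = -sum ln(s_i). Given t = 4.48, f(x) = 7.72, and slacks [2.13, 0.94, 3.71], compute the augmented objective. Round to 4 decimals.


Step 1: Compute log-barrier.
ln values: [0.7561, -0.0619, 1.311]
phi = -(0.7561 - 0.0619 + 1.311) = -2.0053
Step 2: Compute augmented objective.
t*f(x) = 4.48*7.72 = 34.5856
Total = 34.5856 - 2.0053 = 32.5803


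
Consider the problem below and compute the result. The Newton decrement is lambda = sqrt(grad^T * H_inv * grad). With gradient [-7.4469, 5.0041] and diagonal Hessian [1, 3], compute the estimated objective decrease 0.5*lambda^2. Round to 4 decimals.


Step 1: H is diagonal, so H^(-1) * g = [-7.4469, 1.668].
Step 2: g^T H^(-1) g = sum_i g_i^2 / H_ii
  = (-7.4469)^2/1 + (5.0041)^2/3
  = 55.4563 + 8.347 = 63.8033
Step 3: Objective decrease = 0.5 * g^T H^(-1) g = 31.9017


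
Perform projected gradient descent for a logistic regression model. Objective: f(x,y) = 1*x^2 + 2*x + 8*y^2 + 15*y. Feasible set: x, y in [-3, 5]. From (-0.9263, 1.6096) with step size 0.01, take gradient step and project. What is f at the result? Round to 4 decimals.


Step 1: Compute gradient at (-0.9263, 1.6096).
grad_x = 2*1*-0.9263 + 2 = 0.1474
grad_y = 2*8*1.6096 + 15 = 40.7536
Step 2: Gradient step.
x_raw = -0.9263 - 0.01*0.1474 = -0.9278
y_raw = 1.6096 - 0.01*40.7536 = 1.2021
Step 3: Project onto [-3, 5].
x_proj = clip(-0.9278) = -0.9278
y_proj = clip(1.2021) = 1.2021
Step 4: Evaluate f.
f(-0.9278, 1.2021) = 28.5958


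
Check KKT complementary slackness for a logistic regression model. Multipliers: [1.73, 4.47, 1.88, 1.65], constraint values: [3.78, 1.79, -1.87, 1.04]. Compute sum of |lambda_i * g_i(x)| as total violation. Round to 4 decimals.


KKT complementary slackness check:
lambda_1 * g_1 = 1.73 * 3.78 = 6.5394
lambda_2 * g_2 = 4.47 * 1.79 = 8.0013
lambda_3 * g_3 = 1.88 * -1.87 = -3.5156
lambda_4 * g_4 = 1.65 * 1.04 = 1.716
Total violation = 6.5394 + 8.0013 + 3.5156 + 1.716 = 19.7723


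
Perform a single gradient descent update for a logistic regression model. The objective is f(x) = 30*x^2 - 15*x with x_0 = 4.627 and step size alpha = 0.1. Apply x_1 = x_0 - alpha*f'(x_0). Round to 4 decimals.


We compute the gradient at x_0 and apply the update.
f'(x) = 60*x - 15
f'(4.627) = 60*4.627 - 15 = 262.62
x_1 = 4.627 - 0.1*262.62 = -21.635


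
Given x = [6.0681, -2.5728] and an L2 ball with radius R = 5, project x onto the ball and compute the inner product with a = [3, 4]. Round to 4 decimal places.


Step 1: Compute ||x|| (intermediates to 6 decimals).
||x|| = sqrt(6.0681^2 + (-2.5728)^2) = 6.590989
Step 2: Project.
Since ||x|| > R, scale = R/||x|| = 5/6.590989 = 0.758611, proj(x) = scale * x
proj(x) = [4.603327, -1.951754]
Step 3: Dot product.
a^T * proj(x) = 3*4.603327 + 4*(-1.951754) = 6.003


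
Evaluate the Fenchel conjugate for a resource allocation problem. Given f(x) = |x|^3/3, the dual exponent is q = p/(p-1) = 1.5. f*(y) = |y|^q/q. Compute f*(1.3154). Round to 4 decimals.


The conjugate exponent q satisfies 1/p + 1/q = 1.
p = 3, so q = 3/(3 - 1) = 1.5
|y|^q = 1.3154^1.5 = 1.5086
f*(1.3154) = 1.5086 / 1.5 = 1.0058


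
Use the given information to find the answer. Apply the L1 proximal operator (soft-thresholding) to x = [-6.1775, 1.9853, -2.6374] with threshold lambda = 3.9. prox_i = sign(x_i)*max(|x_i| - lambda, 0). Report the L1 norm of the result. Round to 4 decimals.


Soft-thresholding with lambda = 3.9:
prox(-6.1775) = sign(-6.1775)*max(|-6.1775| - 3.9, 0) = -2.2775
prox(1.9853) = sign(1.9853)*max(|1.9853| - 3.9, 0) = 0.0
prox(-2.6374) = sign(-2.6374)*max(|-2.6374| - 3.9, 0) = 0.0
prox(x) = [-2.2775, 0.0, 0.0]
||prox(x)||_1 = 2.2775 + 0.0 + 0.0 = 2.2775


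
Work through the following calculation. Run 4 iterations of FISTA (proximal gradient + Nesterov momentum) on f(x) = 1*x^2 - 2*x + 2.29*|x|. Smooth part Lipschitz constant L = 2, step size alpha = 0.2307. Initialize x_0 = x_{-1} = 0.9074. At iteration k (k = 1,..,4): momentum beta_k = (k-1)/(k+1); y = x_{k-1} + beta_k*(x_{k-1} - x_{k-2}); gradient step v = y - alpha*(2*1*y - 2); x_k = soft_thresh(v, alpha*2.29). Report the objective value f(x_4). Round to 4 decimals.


FISTA on f(x) = 1*x^2 - 2*x + 2.29*|x|
L = 2, alpha = 0.2307
Iteration 1: beta = 0.0, y = 0.9074 + 0.0*(0.9074 - 0.9074) = 0.9074
  grad(y) = -0.1852, v = y - alpha*grad = 0.9501
  prox(v) = soft_thresh(0.9501, 0.5283) = 0.4218
Iteration 2: beta = 0.3333, y = 0.4218 + 0.3333*(0.4218 - 0.9074) = 0.26
  grad(y) = -1.4801, v = y - alpha*grad = 0.6014
  prox(v) = soft_thresh(0.6014, 0.5283) = 0.0731
Iteration 3: beta = 0.5, y = 0.0731 + 0.5*(0.0731 - 0.4218) = -0.1012
  grad(y) = -2.2025, v = y - alpha*grad = 0.4069
  prox(v) = soft_thresh(0.4069, 0.5283) = 0.0
Iteration 4: beta = 0.6, y = 0.0 + 0.6*(0.0 - 0.0731) = -0.0439
  grad(y) = -2.0877, v = y - alpha*grad = 0.4378
  prox(v) = soft_thresh(0.4378, 0.5283) = 0.0
f(x_4) = 1*0.0^2 - 2*0.0 + 2.29*|0.0| = 0.0


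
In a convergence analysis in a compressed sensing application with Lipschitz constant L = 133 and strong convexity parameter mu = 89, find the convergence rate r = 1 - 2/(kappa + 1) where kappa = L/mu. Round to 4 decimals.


Step 1: Compute the condition number.
kappa = L/mu = 133/89 = 1.4944
Step 2: Compute the convergence rate.
r = 1 - 2/(kappa + 1) = 1 - 2*mu/(L + mu) = (L - mu)/(L + mu) = 44/222 = 0.1982


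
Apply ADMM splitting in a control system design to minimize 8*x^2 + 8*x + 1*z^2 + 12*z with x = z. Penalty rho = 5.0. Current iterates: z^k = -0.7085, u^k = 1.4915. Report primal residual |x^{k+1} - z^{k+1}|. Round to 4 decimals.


ADMM iteration with rho = 5.0, z^k = -0.7085, u^k = 1.4915
Step 1: x-update.
Minimize 8*x^2 + 8*x + (5.0/2)*(x + 0.7085 + 1.4915)^2
FOC: (2*8 + 5.0)*x = -8 + 5.0*(-0.7085 - 1.4915)
x^{k+1} = -0.9048
Step 2: z-update.
Minimize 1*z^2 + 12*z + (5.0/2)*(-0.9048 - z + 1.4915)^2
FOC: (2*1 + 5.0)*z = -12 + 5.0*(-0.9048 + 1.4915)
z^{k+1} = -1.2952
Step 3: u-update.
u^{k+1} = 1.4915 - 0.9048 + 1.2952 = 1.8819
Step 4: Primal residual = |-0.9048 + 1.2952| = 0.3904


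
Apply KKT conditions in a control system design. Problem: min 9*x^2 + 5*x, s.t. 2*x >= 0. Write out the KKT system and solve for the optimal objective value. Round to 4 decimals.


Step 1: Try lambda = 0 (constraint inactive).
x_unc = -5/(2*9) = -0.2778
Check: 2*-0.2778 = -0.5556 < 0 -- violated!
Step 2: Constraint must be active: 2*x = 0
x* = 0/2 = 0.0
lambda = (2*9*0.0 + 5)/2 = 2.5
Step 3: Compute optimal value.
f(x*) = 9*0.0^2 + 5*0.0 = 0.0


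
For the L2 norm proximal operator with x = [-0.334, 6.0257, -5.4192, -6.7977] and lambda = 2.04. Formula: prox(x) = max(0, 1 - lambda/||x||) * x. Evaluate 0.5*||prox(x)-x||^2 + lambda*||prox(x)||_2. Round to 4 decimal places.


Step 1: Compute ||x||.
||x|| = 10.5829
Step 2: Compute scaling factor.
scale = max(0, 1 - 2.04/10.5829) = 0.8072
Step 3: prox(x) = [-0.2696, 4.8642, -4.3746, -5.4873]
||prox(x)|| = 8.5429
Step 4: Proximal objective.
0.5*||prox-x||^2 = 2.0808
lambda*||prox|| = 17.4275
Total = 19.5082


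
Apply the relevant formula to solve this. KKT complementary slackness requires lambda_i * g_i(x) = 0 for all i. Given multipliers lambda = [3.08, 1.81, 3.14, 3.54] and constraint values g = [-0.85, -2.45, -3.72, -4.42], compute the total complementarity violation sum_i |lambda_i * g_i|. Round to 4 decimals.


KKT complementary slackness check:
lambda_1 * g_1 = 3.08 * -0.85 = -2.618
lambda_2 * g_2 = 1.81 * -2.45 = -4.4345
lambda_3 * g_3 = 3.14 * -3.72 = -11.6808
lambda_4 * g_4 = 3.54 * -4.42 = -15.6468
Total violation = 2.618 + 4.4345 + 11.6808 + 15.6468 = 34.3801


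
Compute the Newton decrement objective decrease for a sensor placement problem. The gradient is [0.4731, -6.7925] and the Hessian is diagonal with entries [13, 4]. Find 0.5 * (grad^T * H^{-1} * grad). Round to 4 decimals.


Step 1: H is diagonal, so H^(-1) * g = [0.0364, -1.6981].
Step 2: g^T H^(-1) g = sum_i g_i^2 / H_ii
  = (0.4731)^2/13 + (-6.7925)^2/4
  = 0.0172 + 11.5345 = 11.5517
Step 3: Objective decrease = 0.5 * g^T H^(-1) g = 5.7759


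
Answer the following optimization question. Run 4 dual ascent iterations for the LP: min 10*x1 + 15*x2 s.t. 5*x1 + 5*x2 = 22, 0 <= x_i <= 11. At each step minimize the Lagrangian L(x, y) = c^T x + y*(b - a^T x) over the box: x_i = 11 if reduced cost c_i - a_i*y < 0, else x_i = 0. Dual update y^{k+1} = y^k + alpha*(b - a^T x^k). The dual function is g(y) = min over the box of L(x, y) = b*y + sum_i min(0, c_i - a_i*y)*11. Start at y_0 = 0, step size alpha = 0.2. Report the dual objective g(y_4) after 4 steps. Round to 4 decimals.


Dual ascent for LP: min 10*x1 + 15*x2, 5*x1 + 5*x2 = 22, 0 <= x_i <= 11
Step 1: y^k = 0.0, reduced costs: (10.0, 15.0)
  x^k = (0.0, 0.0), subgradient = b - a^T x = 22.0
  y^{k+1} = 0.0 + 0.2*22.0 = 4.4
Step 2: y^k = 4.4, reduced costs: (-12.0, -7.0)
  x^k = (11.0, 11.0), subgradient = b - a^T x = -88.0
  y^{k+1} = 4.4 + 0.2*-88.0 = -13.2
Step 3: y^k = -13.2, reduced costs: (76.0, 81.0)
  x^k = (0.0, 0.0), subgradient = b - a^T x = 22.0
  y^{k+1} = -13.2 + 0.2*22.0 = -8.8
Step 4: y^k = -8.8, reduced costs: (54.0, 59.0)
  x^k = (0.0, 0.0), subgradient = b - a^T x = 22.0
  y^{k+1} = -8.8 + 0.2*22.0 = -4.4
Dual objective at y_4 = -4.4: reduced costs (32.0, 37.0), box minimizer x = (0.0, 0.0)
g(y_4) = b*y + (c1 - a1*y)*x1 + (c2 - a2*y)*x2 = 22*(-4.4) + 32.0*0.0 + 37.0*0.0 = -96.8 + 0.0 + 0.0 = -96.8


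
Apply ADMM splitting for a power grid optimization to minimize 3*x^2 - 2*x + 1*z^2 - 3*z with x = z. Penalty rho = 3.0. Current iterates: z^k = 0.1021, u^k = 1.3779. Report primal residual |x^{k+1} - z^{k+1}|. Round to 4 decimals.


ADMM iteration with rho = 3.0, z^k = 0.1021, u^k = 1.3779
Step 1: x-update.
Minimize 3*x^2 - 2*x + (3.0/2)*(x - 0.1021 + 1.3779)^2
FOC: (2*3 + 3.0)*x = 2 + 3.0*(0.1021 - 1.3779)
x^{k+1} = -0.203
Step 2: z-update.
Minimize 1*z^2 - 3*z + (3.0/2)*(-0.203 - z + 1.3779)^2
FOC: (2*1 + 3.0)*z = 3 + 3.0*(-0.203 + 1.3779)
z^{k+1} = 1.3049
Step 3: u-update.
u^{k+1} = 1.3779 - 0.203 - 1.3049 = -0.1301
Step 4: Primal residual = |-0.203 - 1.3049| = 1.508


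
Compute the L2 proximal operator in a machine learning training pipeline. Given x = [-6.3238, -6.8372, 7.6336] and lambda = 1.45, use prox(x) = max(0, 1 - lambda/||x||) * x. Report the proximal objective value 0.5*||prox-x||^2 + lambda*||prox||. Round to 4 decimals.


Step 1: Compute ||x||.
||x|| = 12.042
Step 2: Compute scaling factor.
scale = max(0, 1 - 1.45/12.042) = 0.8796
Step 3: prox(x) = [-5.5623, -6.0139, 6.7144]
||prox(x)|| = 10.592
Step 4: Proximal objective.
0.5*||prox-x||^2 = 1.0513
lambda*||prox|| = 15.3584
Total = 16.4096


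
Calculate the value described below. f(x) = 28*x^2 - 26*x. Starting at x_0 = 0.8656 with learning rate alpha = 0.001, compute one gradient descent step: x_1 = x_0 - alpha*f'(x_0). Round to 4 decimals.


We compute the gradient at x_0 and apply the update.
f'(x) = 56*x - 26
f'(0.8656) = 56*0.8656 - 26 = 22.4736
x_1 = 0.8656 - 0.001*22.4736 = 0.8431


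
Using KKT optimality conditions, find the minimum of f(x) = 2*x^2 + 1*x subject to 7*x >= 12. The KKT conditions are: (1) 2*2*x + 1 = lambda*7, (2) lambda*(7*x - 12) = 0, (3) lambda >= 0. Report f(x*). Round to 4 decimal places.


Step 1: Try lambda = 0 (constraint inactive).
x_unc = -1/(2*2) = -0.25
Check: 7*-0.25 = -1.75 < 12 -- violated!
Step 2: Constraint must be active: 7*x = 12
x* = 12/7 = 1.7143 (rounded; the exact value 12/7 is used below)
lambda = (2*2*(12/7) + 1)/7 = 1.1224
Step 3: Compute optimal value.
f(x*) = 2*(12/7)^2 + 1*(12/7) = 7.5918


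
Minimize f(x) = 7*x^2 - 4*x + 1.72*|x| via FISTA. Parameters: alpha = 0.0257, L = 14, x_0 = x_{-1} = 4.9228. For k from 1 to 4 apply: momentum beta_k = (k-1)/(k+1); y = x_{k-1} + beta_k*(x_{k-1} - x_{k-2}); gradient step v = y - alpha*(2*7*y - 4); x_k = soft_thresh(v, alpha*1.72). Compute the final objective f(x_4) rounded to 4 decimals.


FISTA on f(x) = 7*x^2 - 4*x + 1.72*|x|
L = 14, alpha = 0.0257
Iteration 1: beta = 0.0, y = 4.9228 + 0.0*(4.9228 - 4.9228) = 4.9228
  grad(y) = 64.9192, v = y - alpha*grad = 3.2544
  prox(v) = soft_thresh(3.2544, 0.0442) = 3.2102
Iteration 2: beta = 0.3333, y = 3.2102 + 0.3333*(3.2102 - 4.9228) = 2.6393
  grad(y) = 32.9502, v = y - alpha*grad = 1.7925
  prox(v) = soft_thresh(1.7925, 0.0442) = 1.7483
Iteration 3: beta = 0.5, y = 1.7483 + 0.5*(1.7483 - 3.2102) = 1.0173
  grad(y) = 10.2425, v = y - alpha*grad = 0.7541
  prox(v) = soft_thresh(0.7541, 0.0442) = 0.7099
Iteration 4: beta = 0.6, y = 0.7099 + 0.6*(0.7099 - 1.7483) = 0.0869
  grad(y) = -2.784, v = y - alpha*grad = 0.1584
  prox(v) = soft_thresh(0.1584, 0.0442) = 0.1142
f(x_4) = 7*0.1142^2 - 4*0.1142 + 1.72*|0.1142| = -0.1691


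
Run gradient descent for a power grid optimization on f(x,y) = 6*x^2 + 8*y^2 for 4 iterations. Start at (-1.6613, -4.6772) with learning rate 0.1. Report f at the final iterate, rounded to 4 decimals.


Gradient descent on f(x,y) = 6*x^2 + 8*y^2.
Starting point: (-1.6613, -4.6772), alpha = 0.1
Step 1: grad_x = 2*6*-1.6613 = -19.9356, grad_y = 2*8*-4.6772 = -74.8352
  x_1 = -1.6613 - 0.1*-19.9356 = 0.3323
  y_1 = -4.6772 - 0.1*-74.8352 = 2.8063
Step 2: grad_x = 2*6*0.3323 = 3.9871, grad_y = 2*8*2.8063 = 44.9011
  x_2 = 0.3323 - 0.1*3.9871 = -0.0665
  y_2 = 2.8063 - 0.1*44.9011 = -1.6838
Step 3: grad_x = 2*6*-0.0665 = -0.7974, grad_y = 2*8*-1.6838 = -26.9407
  x_3 = -0.0665 - 0.1*-0.7974 = 0.0133
  y_3 = -1.6838 - 0.1*-26.9407 = 1.0103
Step 4: grad_x = 2*6*0.0133 = 0.1595, grad_y = 2*8*1.0103 = 16.1644
  x_4 = 0.0133 - 0.1*0.1595 = -0.0027
  y_4 = 1.0103 - 0.1*16.1644 = -0.6062
f(-0.0027, -0.6062) = 6*(-0.0027)^2 + 8*(-0.6062)^2 = 2.9395


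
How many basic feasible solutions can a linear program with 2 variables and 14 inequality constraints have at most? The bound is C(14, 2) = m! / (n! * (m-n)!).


Each vertex corresponds to some choice of n active constraints out of m, so the number of vertices is at most C(m, n) = m! / (n!(m-n)!).
m = 14, n = 2
Numerator: 14 * 13
Denominator: 2! = 2
C(14, 2) = 91


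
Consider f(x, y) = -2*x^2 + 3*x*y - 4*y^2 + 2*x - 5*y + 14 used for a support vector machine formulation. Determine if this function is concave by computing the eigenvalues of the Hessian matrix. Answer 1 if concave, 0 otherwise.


The Hessian of f(x,y) = -2*x^2 + 3*x*y - 4*y^2 + 2*x - 5*y + 14 is:
H = [[-4, 3], [3, -8]]
Trace = -4 - 8 = -12
Determinant = -4*-8 - (3)^2 = 23
Discriminant = (-12)^2 - 4*23 = 52.0
Eigenvalues: lambda_1 = -9.6056, lambda_2 = -2.3944
The function is concave.

1


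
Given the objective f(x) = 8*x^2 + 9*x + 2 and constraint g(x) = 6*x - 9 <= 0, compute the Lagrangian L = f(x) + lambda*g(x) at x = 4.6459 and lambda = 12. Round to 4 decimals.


Step 1: Evaluate f(x).
f(4.6459) = 8*4.6459^2 + 9*4.6459 + 2 = 216.4882
Step 2: Evaluate g(x).
g(4.6459) = 6*4.6459 - 9 = 18.8754
Step 3: Compute Lagrangian.
L = 216.4882 + 12*18.8754 = 442.993


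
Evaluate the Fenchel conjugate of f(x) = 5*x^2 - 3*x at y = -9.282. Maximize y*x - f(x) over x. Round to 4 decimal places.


f*(y) = sup_x {y*x - a*x^2 - b*x} = sup_x {(y-b)*x - a*x^2}
FOC: (y - b) - 2a*x = 0 => x* = (y - b)/(2a)
x* = (-9.282 + 3)/(2*5) = -0.6282
f*(-9.282) = (y-b)^2/(4a) = (-9.282 + 3)^2/(4*5)
= 39.4635/20 = 1.9732


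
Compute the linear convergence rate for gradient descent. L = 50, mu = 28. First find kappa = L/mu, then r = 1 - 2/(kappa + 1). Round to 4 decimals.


Step 1: Compute the condition number.
kappa = L/mu = 50/28 = 1.7857
Step 2: Compute the convergence rate.
r = 1 - 2/(kappa + 1) = 1 - 2*mu/(L + mu) = (L - mu)/(L + mu) = 22/78 = 0.2821


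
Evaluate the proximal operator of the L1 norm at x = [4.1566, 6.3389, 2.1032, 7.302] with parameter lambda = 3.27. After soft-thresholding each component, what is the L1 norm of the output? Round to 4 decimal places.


Soft-thresholding with lambda = 3.27:
prox(4.1566) = sign(4.1566)*max(|4.1566| - 3.27, 0) = 0.8866
prox(6.3389) = sign(6.3389)*max(|6.3389| - 3.27, 0) = 3.0689
prox(2.1032) = sign(2.1032)*max(|2.1032| - 3.27, 0) = 0.0
prox(7.302) = sign(7.302)*max(|7.302| - 3.27, 0) = 4.032
prox(x) = [0.8866, 3.0689, 0.0, 4.032]
||prox(x)||_1 = 0.8866 + 3.0689 + 0.0 + 4.032 = 7.9875
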